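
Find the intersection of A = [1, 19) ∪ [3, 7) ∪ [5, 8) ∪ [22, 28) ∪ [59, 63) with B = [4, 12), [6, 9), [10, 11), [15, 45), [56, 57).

Merge the first list: [1, 19), [22, 28), [59, 63).
Merge the second list: [4, 12), [15, 45), [56, 57).
[1, 19) overlaps B on [4, 12), [15, 19).
[22, 28) overlaps B on [22, 28).
[59, 63) falls entirely outside B.

[4, 12) ∪ [15, 19) ∪ [22, 28)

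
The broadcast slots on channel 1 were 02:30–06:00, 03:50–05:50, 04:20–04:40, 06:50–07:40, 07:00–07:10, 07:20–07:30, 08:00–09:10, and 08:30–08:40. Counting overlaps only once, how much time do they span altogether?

5 h 30 min

Merged: 02:30-06:00, 06:50-07:40, 08:00-09:10.
Lengths: 3 h 30 min + 50 min + 1 h 10 min = 5 h 30 min.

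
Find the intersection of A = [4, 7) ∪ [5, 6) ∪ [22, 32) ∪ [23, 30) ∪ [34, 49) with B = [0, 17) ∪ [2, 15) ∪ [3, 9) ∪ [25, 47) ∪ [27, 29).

A, merged: [4, 7), [22, 32), [34, 49).
B, merged: [0, 17), [25, 47).
[4, 7) meets the second set on [4, 7).
[22, 32) meets the second set on [25, 32).
[34, 49) meets the second set on [34, 47).

[4, 7) ∪ [25, 32) ∪ [34, 47)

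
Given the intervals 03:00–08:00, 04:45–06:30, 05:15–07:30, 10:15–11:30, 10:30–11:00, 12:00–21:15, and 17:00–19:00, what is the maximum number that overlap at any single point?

At 05:15, 3 of the intervals are simultaneously active.
No point has more.

3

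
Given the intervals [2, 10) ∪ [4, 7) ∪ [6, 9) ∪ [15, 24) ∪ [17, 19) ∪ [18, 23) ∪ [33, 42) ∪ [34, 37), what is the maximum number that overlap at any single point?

Walk the sorted start/end points keeping a running depth.
The depth first hits 3 at 6.

3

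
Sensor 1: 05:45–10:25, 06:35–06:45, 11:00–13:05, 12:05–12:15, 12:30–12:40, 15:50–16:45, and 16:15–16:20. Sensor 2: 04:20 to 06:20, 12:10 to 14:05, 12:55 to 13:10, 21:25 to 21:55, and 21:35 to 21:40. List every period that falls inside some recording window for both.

A, merged: 05:45–10:25, 11:00–13:05, 15:50–16:45.
B, merged: 04:20–06:20, 12:10–14:05, 21:25–21:55.
05:45–10:25 overlaps B on 05:45–06:20.
11:00–13:05 overlaps B on 12:10–13:05.
15:50–16:45 falls entirely outside B.

05:45–06:20, 12:10–13:05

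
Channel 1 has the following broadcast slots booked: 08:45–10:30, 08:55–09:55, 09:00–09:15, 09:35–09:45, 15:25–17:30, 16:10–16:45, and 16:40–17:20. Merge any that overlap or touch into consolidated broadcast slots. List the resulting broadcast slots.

08:55–09:55 overlaps/touches 08:45–10:30 → extend to 08:45–10:30.
09:00–09:15 overlaps/touches 08:45–10:30 → extend to 08:45–10:30.
09:35–09:45 overlaps/touches 08:45–10:30 → extend to 08:45–10:30.
15:25–17:30 is disjoint → start new block.
16:10–16:45 overlaps/touches 15:25–17:30 → extend to 15:25–17:30.
16:40–17:20 overlaps/touches 15:25–17:30 → extend to 15:25–17:30.

08:45–10:30, 15:25–17:30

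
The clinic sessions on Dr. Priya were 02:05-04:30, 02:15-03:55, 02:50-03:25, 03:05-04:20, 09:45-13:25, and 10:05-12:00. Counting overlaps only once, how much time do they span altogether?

Merged: 02:05–04:30, 09:45–13:25.
Lengths: 2 h 25 min + 3 h 40 min = 6 h 5 min.

6 h 5 min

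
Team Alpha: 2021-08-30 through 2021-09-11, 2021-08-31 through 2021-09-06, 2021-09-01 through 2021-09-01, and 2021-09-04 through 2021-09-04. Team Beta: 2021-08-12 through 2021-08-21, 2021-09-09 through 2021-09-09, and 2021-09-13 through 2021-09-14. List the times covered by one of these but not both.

2021-08-12 through 2021-08-21, 2021-08-30 through 2021-09-08, 2021-09-10 through 2021-09-11, 2021-09-13 through 2021-09-14

A, merged: 2021-08-30 through 2021-09-11.
A but not B: 2021-08-30 through 2021-09-08, 2021-09-10 through 2021-09-11.
B but not A: 2021-08-12 through 2021-08-21, 2021-09-13 through 2021-09-14.
Combining gives A △ B.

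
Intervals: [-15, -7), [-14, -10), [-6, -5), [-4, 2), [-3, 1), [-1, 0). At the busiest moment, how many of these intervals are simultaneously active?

Sweep endpoints in order; track running count of active intervals.
Peak of 3 reached at -1.

3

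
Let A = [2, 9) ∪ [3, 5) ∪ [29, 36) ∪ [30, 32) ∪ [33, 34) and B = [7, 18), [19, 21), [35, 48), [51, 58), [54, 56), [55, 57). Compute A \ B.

First set merges to [2, 9), [29, 36).
Second set merges to [7, 18), [19, 21), [35, 48), [51, 58).
[2, 9) minus B → [2, 7).
[29, 36) minus B → [29, 35).

[2, 7) ∪ [29, 35)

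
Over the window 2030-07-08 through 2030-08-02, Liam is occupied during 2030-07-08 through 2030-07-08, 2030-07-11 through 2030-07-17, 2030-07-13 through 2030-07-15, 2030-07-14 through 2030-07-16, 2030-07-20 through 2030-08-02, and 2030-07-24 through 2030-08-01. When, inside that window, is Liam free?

Covered (merged): 2030-07-08 through 2030-07-08, 2030-07-11 through 2030-07-17, 2030-07-20 through 2030-08-02.
Complement within 2030-07-08 through 2030-08-02: 2030-07-09 through 2030-07-10, 2030-07-18 through 2030-07-19.

2030-07-09 through 2030-07-10, 2030-07-18 through 2030-07-19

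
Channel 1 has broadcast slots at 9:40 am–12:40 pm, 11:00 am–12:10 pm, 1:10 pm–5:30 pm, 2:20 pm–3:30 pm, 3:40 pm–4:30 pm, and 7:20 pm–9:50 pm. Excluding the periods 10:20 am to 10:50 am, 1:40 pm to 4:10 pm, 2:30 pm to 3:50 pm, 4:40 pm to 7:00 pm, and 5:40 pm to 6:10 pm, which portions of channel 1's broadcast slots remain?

First set merges to 9:40 am–12:40 pm, 1:10 pm–5:30 pm, 7:20 pm–9:50 pm.
Second set merges to 10:20 am–10:50 am, 1:40 pm–4:10 pm, 4:40 pm–7:00 pm.
9:40 am–12:40 pm minus B → 9:40 am–10:20 am, 10:50 am–12:40 pm.
1:10 pm–5:30 pm minus B → 1:10 pm–1:40 pm, 4:10 pm–4:40 pm.
7:20 pm–9:50 pm: no B overlap → unchanged.

9:40 am–10:20 am, 10:50 am–12:40 pm, 1:10 pm–1:40 pm, 4:10 pm–4:40 pm, 7:20 pm–9:50 pm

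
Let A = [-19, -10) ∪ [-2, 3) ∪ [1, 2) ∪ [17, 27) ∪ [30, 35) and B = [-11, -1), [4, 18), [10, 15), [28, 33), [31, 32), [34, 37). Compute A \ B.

[-19, -11) ∪ [-1, 3) ∪ [18, 27) ∪ [33, 34)

Merge the first list: [-19, -10), [-2, 3), [17, 27), [30, 35).
Merge the second list: [-11, -1), [4, 18), [28, 33), [34, 37).
[-19, -10) \ B = [-19, -11).
[-2, 3) \ B = [-1, 3).
[17, 27) \ B = [18, 27).
[30, 35) \ B = [33, 34).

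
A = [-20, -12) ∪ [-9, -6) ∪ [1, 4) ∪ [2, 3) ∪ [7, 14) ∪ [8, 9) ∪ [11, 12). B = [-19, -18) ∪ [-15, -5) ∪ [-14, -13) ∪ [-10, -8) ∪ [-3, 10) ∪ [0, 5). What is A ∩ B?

[-19, -18) ∪ [-15, -12) ∪ [-9, -6) ∪ [1, 4) ∪ [7, 10)

First set merges to [-20, -12), [-9, -6), [1, 4), [7, 14).
Second set merges to [-19, -18), [-15, -5), [-3, 10).
[-20, -12) meets the second set on [-19, -18), [-15, -12).
[-9, -6) meets the second set on [-9, -6).
[1, 4) meets the second set on [1, 4).
[7, 14) meets the second set on [7, 10).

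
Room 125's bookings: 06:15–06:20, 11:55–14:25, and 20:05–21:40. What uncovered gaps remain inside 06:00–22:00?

Covered (merged): 06:15–06:20, 11:55–14:25, 20:05–21:40.
Gaps within 06:00–22:00: 06:00–06:15, 06:20–11:55, 14:25–20:05, 21:40–22:00.

06:00–06:15, 06:20–11:55, 14:25–20:05, 21:40–22:00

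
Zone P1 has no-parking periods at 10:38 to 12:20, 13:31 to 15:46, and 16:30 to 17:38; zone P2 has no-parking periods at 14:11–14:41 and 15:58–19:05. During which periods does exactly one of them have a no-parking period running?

10:38–12:20, 13:31–14:11, 14:41–15:46, 15:58–16:30, 17:38–19:05

A \ B = 10:38–12:20, 13:31–14:11, 14:41–15:46.
B \ A = 15:58–16:30, 17:38–19:05.
Union of the two gives the symmetric difference.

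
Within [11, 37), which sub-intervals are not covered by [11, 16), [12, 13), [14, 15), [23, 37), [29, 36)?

The merged coverage is [11, 16), [23, 37).
Gaps within [11, 37): [16, 23).

[16, 23)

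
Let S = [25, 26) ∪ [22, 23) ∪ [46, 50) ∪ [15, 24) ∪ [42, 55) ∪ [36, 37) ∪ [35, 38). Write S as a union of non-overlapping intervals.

[15, 24) ∪ [25, 26) ∪ [35, 38) ∪ [42, 55)

Sort by start: [15, 24), [22, 23), [25, 26), [35, 38), [36, 37), [42, 55), [46, 50).
[22, 23) overlaps/touches [15, 24) → extend to [15, 24).
[25, 26) is disjoint → start new block.
[35, 38) is disjoint → start new block.
[36, 37) overlaps/touches [35, 38) → extend to [35, 38).
[42, 55) is disjoint → start new block.
[46, 50) overlaps/touches [42, 55) → extend to [42, 55).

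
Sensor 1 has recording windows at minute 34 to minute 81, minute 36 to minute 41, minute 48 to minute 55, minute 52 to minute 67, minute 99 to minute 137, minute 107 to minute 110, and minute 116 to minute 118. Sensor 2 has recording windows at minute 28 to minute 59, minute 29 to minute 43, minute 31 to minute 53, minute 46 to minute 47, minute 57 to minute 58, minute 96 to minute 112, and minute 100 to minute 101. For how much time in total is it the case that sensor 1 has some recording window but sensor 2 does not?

Merge the first list: minute 34 to minute 81, minute 99 to minute 137.
Merge the second list: minute 28 to minute 59, minute 96 to minute 112.
A \ B = minute 59 to minute 81, minute 112 to minute 137.
Total: 22 minutes + 25 minutes = 47 minutes.

47 minutes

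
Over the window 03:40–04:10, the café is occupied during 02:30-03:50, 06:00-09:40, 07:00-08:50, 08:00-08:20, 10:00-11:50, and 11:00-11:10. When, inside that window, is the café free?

The merged coverage is 02:30-03:50, 06:00-09:40, 10:00-11:50.
Complement within 03:40-04:10: 03:50-04:10.

03:50-04:10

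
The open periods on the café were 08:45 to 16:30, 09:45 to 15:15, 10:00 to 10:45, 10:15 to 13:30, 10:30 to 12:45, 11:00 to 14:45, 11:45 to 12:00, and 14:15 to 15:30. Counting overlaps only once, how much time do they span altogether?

7 h 45 min

Merged: 08:45–16:30.
Length: 7 h 45 min.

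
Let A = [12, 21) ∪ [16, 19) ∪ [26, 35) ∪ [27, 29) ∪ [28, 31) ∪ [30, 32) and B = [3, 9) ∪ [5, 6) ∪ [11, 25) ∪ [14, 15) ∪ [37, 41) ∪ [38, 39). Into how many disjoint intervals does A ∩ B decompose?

1

First set merges to [12, 21), [26, 35).
Second set merges to [3, 9), [11, 25), [37, 41).
A ∩ B = [12, 21).
That is 1 disjoint piece.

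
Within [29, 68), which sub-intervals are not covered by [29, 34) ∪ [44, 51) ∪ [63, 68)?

Covered (merged): [29, 34), [44, 51), [63, 68).
Gaps within [29, 68): [34, 44), [51, 63).

[34, 44) ∪ [51, 63)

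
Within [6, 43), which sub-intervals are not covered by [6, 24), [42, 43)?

[24, 42)

The merged coverage is [6, 24), [42, 43).
Gaps within [6, 43): [24, 42).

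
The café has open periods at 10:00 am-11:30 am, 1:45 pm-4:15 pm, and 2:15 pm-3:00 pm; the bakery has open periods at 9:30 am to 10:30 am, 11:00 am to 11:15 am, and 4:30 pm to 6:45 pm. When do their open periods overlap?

First set merges to 10:00 am-11:30 am, 1:45 pm-4:15 pm.
10:00 am-11:30 am overlaps B on 10:00 am-10:30 am, 11:00 am-11:15 am.
1:45 pm-4:15 pm falls entirely outside B.

10:00 am-10:30 am, 11:00 am-11:15 am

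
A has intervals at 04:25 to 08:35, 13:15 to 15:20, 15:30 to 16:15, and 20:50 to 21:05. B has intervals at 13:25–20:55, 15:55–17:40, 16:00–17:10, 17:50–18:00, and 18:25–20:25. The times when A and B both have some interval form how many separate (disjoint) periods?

Merge the second list: 13:25-20:55.
A ∩ B = 13:25-15:20, 15:30-16:15, 20:50-20:55.
That is 3 disjoint pieces.

3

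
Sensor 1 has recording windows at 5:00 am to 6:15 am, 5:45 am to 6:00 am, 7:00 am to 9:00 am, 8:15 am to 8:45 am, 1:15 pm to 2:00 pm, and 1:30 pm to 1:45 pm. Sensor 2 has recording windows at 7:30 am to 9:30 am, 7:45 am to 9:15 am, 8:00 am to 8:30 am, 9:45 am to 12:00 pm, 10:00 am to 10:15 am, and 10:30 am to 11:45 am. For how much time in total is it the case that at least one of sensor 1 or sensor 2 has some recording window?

6 h 45 min

First set merges to 5:00 am–6:15 am, 7:00 am–9:00 am, 1:15 pm–2:00 pm.
Second set merges to 7:30 am–9:30 am, 9:45 am–12:00 pm.
A ∪ B = 5:00 am–6:15 am, 7:00 am–9:30 am, 9:45 am–12:00 pm, 1:15 pm–2:00 pm.
Total: 1 h 15 min + 2 h 30 min + 2 h 15 min + 45 min = 6 h 45 min.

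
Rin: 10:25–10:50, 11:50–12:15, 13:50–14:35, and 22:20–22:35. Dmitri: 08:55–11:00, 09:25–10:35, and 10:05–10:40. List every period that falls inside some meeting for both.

10:25-10:50

Second set merges to 08:55-11:00.
10:25-10:50 meets the second set on 10:25-10:50.
11:50-12:15: no overlap with the second set.
13:50-14:35: no overlap with the second set.
22:20-22:35: no overlap with the second set.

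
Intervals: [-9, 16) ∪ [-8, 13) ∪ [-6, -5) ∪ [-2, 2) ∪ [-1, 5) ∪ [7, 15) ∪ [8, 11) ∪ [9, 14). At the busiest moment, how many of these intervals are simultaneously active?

Sweep endpoints in order; track running count of active intervals.
Peak of 5 reached at 9.

5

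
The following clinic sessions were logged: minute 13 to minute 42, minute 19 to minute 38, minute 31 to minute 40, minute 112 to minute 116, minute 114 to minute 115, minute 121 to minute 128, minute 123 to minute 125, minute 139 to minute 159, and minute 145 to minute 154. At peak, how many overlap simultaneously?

3

Walk the sorted start/end points keeping a running depth.
The depth first hits 3 at minute 31.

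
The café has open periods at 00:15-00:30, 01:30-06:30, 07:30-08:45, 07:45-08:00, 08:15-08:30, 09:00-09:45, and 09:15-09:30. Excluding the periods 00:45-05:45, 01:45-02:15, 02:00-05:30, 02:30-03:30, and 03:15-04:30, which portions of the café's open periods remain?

00:15-00:30, 05:45-06:30, 07:30-08:45, 09:00-09:45

A, merged: 00:15-00:30, 01:30-06:30, 07:30-08:45, 09:00-09:45.
B, merged: 00:45-05:45.
00:15-00:30: no B overlap → unchanged.
01:30-06:30 minus B → 05:45-06:30.
07:30-08:45: no B overlap → unchanged.
09:00-09:45: no B overlap → unchanged.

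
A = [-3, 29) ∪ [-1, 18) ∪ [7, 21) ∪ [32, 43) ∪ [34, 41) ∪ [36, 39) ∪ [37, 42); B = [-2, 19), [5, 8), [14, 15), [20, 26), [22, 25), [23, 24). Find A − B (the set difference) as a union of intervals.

Merge the first list: [-3, 29), [32, 43).
Merge the second list: [-2, 19), [20, 26).
[-3, 29) minus B → [-3, -2), [19, 20), [26, 29).
[32, 43): no B overlap → unchanged.

[-3, -2) ∪ [19, 20) ∪ [26, 29) ∪ [32, 43)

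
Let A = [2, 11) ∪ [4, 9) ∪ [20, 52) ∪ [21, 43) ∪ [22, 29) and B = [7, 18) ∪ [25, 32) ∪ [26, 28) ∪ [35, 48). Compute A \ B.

A, merged: [2, 11), [20, 52).
B, merged: [7, 18), [25, 32), [35, 48).
[2, 11) with B removed leaves [2, 7).
[20, 52) with B removed leaves [20, 25), [32, 35), [48, 52).

[2, 7) ∪ [20, 25) ∪ [32, 35) ∪ [48, 52)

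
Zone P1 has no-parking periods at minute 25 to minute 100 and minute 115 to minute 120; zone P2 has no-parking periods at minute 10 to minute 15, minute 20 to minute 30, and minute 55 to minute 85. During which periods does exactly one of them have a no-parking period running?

Only in the first: minute 30 to minute 55, minute 85 to minute 100, minute 115 to minute 120.
Only in the second: minute 10 to minute 15, minute 20 to minute 25.
Together these are the periods covered by exactly one.

minute 10 to minute 15, minute 20 to minute 25, minute 30 to minute 55, minute 85 to minute 100, minute 115 to minute 120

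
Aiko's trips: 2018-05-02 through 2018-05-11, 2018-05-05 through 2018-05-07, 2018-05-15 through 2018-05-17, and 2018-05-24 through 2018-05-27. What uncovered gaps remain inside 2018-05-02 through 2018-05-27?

2018-05-12 through 2018-05-14, 2018-05-18 through 2018-05-23

The merged coverage is 2018-05-02 through 2018-05-11, 2018-05-15 through 2018-05-17, 2018-05-24 through 2018-05-27.
Gaps within 2018-05-02 through 2018-05-27: 2018-05-12 through 2018-05-14, 2018-05-18 through 2018-05-23.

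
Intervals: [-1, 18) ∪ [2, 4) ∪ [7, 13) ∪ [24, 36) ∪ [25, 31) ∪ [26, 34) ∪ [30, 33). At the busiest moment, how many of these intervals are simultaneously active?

At 30, 4 of the intervals are simultaneously active.
No point has more.

4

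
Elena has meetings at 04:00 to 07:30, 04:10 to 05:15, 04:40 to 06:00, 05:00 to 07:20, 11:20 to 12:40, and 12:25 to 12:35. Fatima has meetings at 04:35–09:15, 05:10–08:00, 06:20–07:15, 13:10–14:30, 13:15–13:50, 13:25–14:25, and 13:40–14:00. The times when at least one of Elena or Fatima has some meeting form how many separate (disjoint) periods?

First set merges to 04:00–07:30, 11:20–12:40.
Second set merges to 04:35–09:15, 13:10–14:30.
A ∪ B = 04:00–09:15, 11:20–12:40, 13:10–14:30.
That is 3 disjoint pieces.

3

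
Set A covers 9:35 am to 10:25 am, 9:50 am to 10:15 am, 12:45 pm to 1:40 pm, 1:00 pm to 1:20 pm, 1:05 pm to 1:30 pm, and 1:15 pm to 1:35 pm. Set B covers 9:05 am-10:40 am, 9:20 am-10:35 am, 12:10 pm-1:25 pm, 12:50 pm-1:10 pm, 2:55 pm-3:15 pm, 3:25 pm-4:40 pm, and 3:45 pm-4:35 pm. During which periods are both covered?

First set merges to 9:35 am–10:25 am, 12:45 pm–1:40 pm.
Second set merges to 9:05 am–10:40 am, 12:10 pm–1:25 pm, 2:55 pm–3:15 pm, 3:25 pm–4:40 pm.
9:35 am–10:25 am meets the second set on 9:35 am–10:25 am.
12:45 pm–1:40 pm meets the second set on 12:45 pm–1:25 pm.

9:35 am–10:25 am, 12:45 pm–1:25 pm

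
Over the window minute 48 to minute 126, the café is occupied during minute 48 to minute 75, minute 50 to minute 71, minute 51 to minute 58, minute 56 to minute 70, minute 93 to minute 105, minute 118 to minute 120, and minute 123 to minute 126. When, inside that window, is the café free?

minute 75 to minute 93, minute 105 to minute 118, minute 120 to minute 123

After merging, the occupied span is minute 48 to minute 75, minute 93 to minute 105, minute 118 to minute 120, minute 123 to minute 126.
Complement within minute 48 to minute 126: minute 75 to minute 93, minute 105 to minute 118, minute 120 to minute 123.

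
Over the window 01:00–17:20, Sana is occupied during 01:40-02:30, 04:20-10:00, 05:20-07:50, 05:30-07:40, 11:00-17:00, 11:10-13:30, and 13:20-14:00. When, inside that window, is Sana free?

After merging, the occupied span is 01:40–02:30, 04:20–10:00, 11:00–17:00.
Uncovered inside 01:00–17:20: 01:00–01:40, 02:30–04:20, 10:00–11:00, 17:00–17:20.

01:00–01:40, 02:30–04:20, 10:00–11:00, 17:00–17:20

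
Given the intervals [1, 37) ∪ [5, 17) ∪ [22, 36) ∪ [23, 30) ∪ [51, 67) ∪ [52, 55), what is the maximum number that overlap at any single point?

3

At 23, 3 of the intervals are simultaneously active.
No point has more.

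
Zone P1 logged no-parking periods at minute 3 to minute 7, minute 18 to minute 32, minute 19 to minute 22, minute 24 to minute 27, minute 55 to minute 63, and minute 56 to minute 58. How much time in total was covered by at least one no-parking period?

26 minutes

Merged: minute 3 to minute 7, minute 18 to minute 32, minute 55 to minute 63.
Lengths: 4 minutes + 14 minutes + 8 minutes = 26 minutes.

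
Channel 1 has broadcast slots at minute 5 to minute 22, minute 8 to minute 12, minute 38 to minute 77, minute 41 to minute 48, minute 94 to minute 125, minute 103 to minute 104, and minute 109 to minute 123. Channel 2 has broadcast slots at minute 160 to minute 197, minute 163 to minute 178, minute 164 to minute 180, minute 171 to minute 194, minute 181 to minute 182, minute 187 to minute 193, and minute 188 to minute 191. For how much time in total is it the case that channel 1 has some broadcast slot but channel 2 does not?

87 minutes

Merge the first list: minute 5 to minute 22, minute 38 to minute 77, minute 94 to minute 125.
Merge the second list: minute 160 to minute 197.
A \ B = minute 5 to minute 22, minute 38 to minute 77, minute 94 to minute 125.
Total: 17 minutes + 39 minutes + 31 minutes = 87 minutes.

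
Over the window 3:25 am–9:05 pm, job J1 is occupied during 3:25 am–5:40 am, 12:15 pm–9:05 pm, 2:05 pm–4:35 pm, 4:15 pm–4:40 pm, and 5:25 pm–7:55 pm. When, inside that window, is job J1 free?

Covered (merged): 3:25 am–5:40 am, 12:15 pm–9:05 pm.
Uncovered inside 3:25 am–9:05 pm: 5:40 am–12:15 pm.

5:40 am–12:15 pm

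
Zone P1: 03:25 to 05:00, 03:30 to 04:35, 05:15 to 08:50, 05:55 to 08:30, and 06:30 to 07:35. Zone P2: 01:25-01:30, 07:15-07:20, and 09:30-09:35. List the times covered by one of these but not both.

01:25–01:30, 03:25–05:00, 05:15–07:15, 07:20–08:50, 09:30–09:35

Merge the first list: 03:25–05:00, 05:15–08:50.
Only in the first: 03:25–05:00, 05:15–07:15, 07:20–08:50.
Only in the second: 01:25–01:30, 09:30–09:35.
Together these are the periods covered by exactly one.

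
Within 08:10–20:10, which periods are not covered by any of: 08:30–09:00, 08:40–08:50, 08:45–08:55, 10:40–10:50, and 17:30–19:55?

08:10–08:30, 09:00–10:40, 10:50–17:30, 19:55–20:10

The merged coverage is 08:30–09:00, 10:40–10:50, 17:30–19:55.
Uncovered inside 08:10–20:10: 08:10–08:30, 09:00–10:40, 10:50–17:30, 19:55–20:10.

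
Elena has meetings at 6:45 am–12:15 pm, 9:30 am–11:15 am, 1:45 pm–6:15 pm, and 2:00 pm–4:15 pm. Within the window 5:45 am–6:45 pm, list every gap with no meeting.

5:45 am–6:45 am, 12:15 pm–1:45 pm, 6:15 pm–6:45 pm

The merged coverage is 6:45 am–12:15 pm, 1:45 pm–6:15 pm.
Gaps within 5:45 am–6:45 pm: 5:45 am–6:45 am, 12:15 pm–1:45 pm, 6:15 pm–6:45 pm.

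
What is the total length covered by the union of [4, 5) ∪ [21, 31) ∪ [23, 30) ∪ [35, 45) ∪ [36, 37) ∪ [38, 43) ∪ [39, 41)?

21

Merged: [4, 5), [21, 31), [35, 45).
Lengths: 1 + 10 + 10 = 21.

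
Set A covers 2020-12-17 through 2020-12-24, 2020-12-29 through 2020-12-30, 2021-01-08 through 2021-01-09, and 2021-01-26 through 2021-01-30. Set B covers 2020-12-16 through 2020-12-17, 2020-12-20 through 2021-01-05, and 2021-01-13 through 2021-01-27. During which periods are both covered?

2020-12-17 through 2020-12-24 meets the second set on 2020-12-17 through 2020-12-17, 2020-12-20 through 2020-12-24.
2020-12-29 through 2020-12-30 meets the second set on 2020-12-29 through 2020-12-30.
2021-01-08 through 2021-01-09: no overlap with the second set.
2021-01-26 through 2021-01-30 meets the second set on 2021-01-26 through 2021-01-27.

2020-12-17 through 2020-12-17, 2020-12-20 through 2020-12-24, 2020-12-29 through 2020-12-30, 2021-01-26 through 2021-01-27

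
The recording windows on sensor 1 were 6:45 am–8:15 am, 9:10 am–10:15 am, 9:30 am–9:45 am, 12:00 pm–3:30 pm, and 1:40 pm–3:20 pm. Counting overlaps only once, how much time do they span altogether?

Merged: 6:45 am–8:15 am, 9:10 am–10:15 am, 12:00 pm–3:30 pm.
Lengths: 1 h 30 min + 1 h 5 min + 3 h 30 min = 6 h 5 min.

6 h 5 min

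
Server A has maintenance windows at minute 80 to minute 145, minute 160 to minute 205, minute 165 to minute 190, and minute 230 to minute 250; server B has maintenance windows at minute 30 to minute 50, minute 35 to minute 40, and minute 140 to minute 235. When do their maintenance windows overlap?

minute 140 to minute 145, minute 160 to minute 205, minute 230 to minute 235

First set merges to minute 80 to minute 145, minute 160 to minute 205, minute 230 to minute 250.
Second set merges to minute 30 to minute 50, minute 140 to minute 235.
minute 80 to minute 145 overlaps B on minute 140 to minute 145.
minute 160 to minute 205 overlaps B on minute 160 to minute 205.
minute 230 to minute 250 overlaps B on minute 230 to minute 235.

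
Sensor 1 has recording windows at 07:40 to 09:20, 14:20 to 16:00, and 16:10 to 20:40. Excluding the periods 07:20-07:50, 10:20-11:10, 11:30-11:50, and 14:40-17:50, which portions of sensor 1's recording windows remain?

07:50–09:20, 14:20–14:40, 17:50–20:40

07:40–09:20 with B removed leaves 07:50–09:20.
14:20–16:00 with B removed leaves 14:20–14:40.
16:10–20:40 with B removed leaves 17:50–20:40.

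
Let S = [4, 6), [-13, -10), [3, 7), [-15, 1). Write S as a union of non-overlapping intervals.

[-15, 1) ∪ [3, 7)

Sort by start: [-15, 1), [-13, -10), [3, 7), [4, 6).
[-13, -10) overlaps/touches [-15, 1) → extend to [-15, 1).
[3, 7) is disjoint → start new block.
[4, 6) overlaps/touches [3, 7) → extend to [3, 7).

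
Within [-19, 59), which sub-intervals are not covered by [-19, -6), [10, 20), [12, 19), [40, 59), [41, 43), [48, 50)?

[-6, 10) ∪ [20, 40)

After merging, the occupied span is [-19, -6), [10, 20), [40, 59).
Uncovered inside [-19, 59): [-6, 10), [20, 40).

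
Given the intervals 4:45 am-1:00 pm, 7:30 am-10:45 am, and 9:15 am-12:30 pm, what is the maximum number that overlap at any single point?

3

Sweep endpoints in order; track running count of active intervals.
Peak of 3 reached at 9:15 am.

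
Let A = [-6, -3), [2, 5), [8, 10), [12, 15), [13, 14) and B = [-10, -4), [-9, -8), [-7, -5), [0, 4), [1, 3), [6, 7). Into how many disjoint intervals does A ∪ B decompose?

5

A, merged: [-6, -3), [2, 5), [8, 10), [12, 15).
B, merged: [-10, -4), [0, 4), [6, 7).
A ∪ B = [-10, -3), [0, 5), [6, 7), [8, 10), [12, 15).
That is 5 disjoint pieces.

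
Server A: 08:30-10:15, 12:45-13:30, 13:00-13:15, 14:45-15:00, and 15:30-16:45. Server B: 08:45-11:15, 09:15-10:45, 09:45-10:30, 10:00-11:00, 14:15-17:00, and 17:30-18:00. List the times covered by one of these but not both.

08:30–08:45, 10:15–11:15, 12:45–13:30, 14:15–14:45, 15:00–15:30, 16:45–17:00, 17:30–18:00

Merge the first list: 08:30–10:15, 12:45–13:30, 14:45–15:00, 15:30–16:45.
Merge the second list: 08:45–11:15, 14:15–17:00, 17:30–18:00.
A but not B: 08:30–08:45, 12:45–13:30.
B but not A: 10:15–11:15, 14:15–14:45, 15:00–15:30, 16:45–17:00, 17:30–18:00.
Combining gives A △ B.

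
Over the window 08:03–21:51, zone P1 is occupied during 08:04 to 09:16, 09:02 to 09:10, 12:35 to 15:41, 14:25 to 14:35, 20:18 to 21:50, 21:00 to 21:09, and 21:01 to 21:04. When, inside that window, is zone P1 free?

08:03-08:04, 09:16-12:35, 15:41-20:18, 21:50-21:51

After merging, the occupied span is 08:04-09:16, 12:35-15:41, 20:18-21:50.
Uncovered inside 08:03-21:51: 08:03-08:04, 09:16-12:35, 15:41-20:18, 21:50-21:51.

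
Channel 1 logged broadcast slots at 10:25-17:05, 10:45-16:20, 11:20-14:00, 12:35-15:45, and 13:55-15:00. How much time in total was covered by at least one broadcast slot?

Merged: 10:25–17:05.
Length: 6 h 40 min.

6 h 40 min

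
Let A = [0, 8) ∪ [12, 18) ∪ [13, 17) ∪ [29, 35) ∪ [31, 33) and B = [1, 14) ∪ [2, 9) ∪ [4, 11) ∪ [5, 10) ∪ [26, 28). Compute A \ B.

[0, 1) ∪ [14, 18) ∪ [29, 35)

First set merges to [0, 8), [12, 18), [29, 35).
Second set merges to [1, 14), [26, 28).
[0, 8) minus B → [0, 1).
[12, 18) minus B → [14, 18).
[29, 35): no B overlap → unchanged.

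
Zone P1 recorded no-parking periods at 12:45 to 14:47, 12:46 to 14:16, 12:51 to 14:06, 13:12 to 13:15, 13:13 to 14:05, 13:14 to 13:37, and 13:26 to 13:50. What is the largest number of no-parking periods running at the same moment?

6

At 13:14, 6 of the intervals are simultaneously active.
No point has more.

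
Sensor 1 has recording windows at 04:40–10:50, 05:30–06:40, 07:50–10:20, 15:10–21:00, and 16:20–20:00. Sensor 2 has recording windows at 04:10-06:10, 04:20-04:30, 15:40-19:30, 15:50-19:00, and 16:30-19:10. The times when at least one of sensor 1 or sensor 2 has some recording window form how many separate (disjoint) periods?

2

First set merges to 04:40–10:50, 15:10–21:00.
Second set merges to 04:10–06:10, 15:40–19:30.
A ∪ B = 04:10–10:50, 15:10–21:00.
That is 2 disjoint pieces.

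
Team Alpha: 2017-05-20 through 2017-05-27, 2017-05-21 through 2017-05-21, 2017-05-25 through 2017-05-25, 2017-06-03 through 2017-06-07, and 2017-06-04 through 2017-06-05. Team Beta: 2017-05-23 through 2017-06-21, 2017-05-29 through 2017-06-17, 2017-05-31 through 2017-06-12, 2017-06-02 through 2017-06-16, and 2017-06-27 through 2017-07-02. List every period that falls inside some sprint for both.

A, merged: 2017-05-20 through 2017-05-27, 2017-06-03 through 2017-06-07.
B, merged: 2017-05-23 through 2017-06-21, 2017-06-27 through 2017-07-02.
2017-05-20 through 2017-05-27 ∩ B → 2017-05-23 through 2017-05-27.
2017-06-03 through 2017-06-07 ∩ B → 2017-06-03 through 2017-06-07.

2017-05-23 through 2017-05-27, 2017-06-03 through 2017-06-07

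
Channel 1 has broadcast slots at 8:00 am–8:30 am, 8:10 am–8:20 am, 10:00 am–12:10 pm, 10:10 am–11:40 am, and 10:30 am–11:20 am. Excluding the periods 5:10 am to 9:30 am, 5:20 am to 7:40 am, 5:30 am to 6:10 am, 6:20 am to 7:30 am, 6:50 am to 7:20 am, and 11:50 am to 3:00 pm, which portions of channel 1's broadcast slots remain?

10:00 am–11:50 am

Merge the first list: 8:00 am–8:30 am, 10:00 am–12:10 pm.
Merge the second list: 5:10 am–9:30 am, 11:50 am–3:00 pm.
8:00 am–8:30 am: fully covered by B → removed.
10:00 am–12:10 pm minus B → 10:00 am–11:50 am.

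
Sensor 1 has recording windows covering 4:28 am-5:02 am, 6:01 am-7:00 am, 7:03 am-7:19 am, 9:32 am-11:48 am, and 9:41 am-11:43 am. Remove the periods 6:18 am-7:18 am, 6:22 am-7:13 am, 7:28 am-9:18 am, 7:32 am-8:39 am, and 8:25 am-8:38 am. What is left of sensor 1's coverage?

Merge the first list: 4:28 am–5:02 am, 6:01 am–7:00 am, 7:03 am–7:19 am, 9:32 am–11:48 am.
Merge the second list: 6:18 am–7:18 am, 7:28 am–9:18 am.
4:28 am–5:02 am: nothing removed.
6:01 am–7:00 am \ B = 6:01 am–6:18 am.
7:03 am–7:19 am \ B = 7:18 am–7:19 am.
9:32 am–11:48 am: nothing removed.

4:28 am–5:02 am, 6:01 am–6:18 am, 7:18 am–7:19 am, 9:32 am–11:48 am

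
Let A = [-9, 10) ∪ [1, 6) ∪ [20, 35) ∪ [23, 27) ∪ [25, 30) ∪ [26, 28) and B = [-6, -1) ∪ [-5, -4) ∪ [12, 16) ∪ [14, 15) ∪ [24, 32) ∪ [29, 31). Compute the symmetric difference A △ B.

A, merged: [-9, 10), [20, 35).
B, merged: [-6, -1), [12, 16), [24, 32).
A \ B = [-9, -6), [-1, 10), [20, 24), [32, 35).
B \ A = [12, 16).
Union of the two gives the symmetric difference.

[-9, -6) ∪ [-1, 10) ∪ [12, 16) ∪ [20, 24) ∪ [32, 35)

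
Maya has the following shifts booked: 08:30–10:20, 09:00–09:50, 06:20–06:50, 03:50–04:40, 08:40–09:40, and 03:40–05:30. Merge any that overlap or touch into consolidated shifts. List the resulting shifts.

Sort by start: 03:40-05:30, 03:50-04:40, 06:20-06:50, 08:30-10:20, 08:40-09:40, 09:00-09:50.
03:50-04:40 overlaps/touches 03:40-05:30 → extend to 03:40-05:30.
06:20-06:50 is disjoint → start new block.
08:30-10:20 is disjoint → start new block.
08:40-09:40 overlaps/touches 08:30-10:20 → extend to 08:30-10:20.
09:00-09:50 overlaps/touches 08:30-10:20 → extend to 08:30-10:20.

03:40-05:30, 06:20-06:50, 08:30-10:20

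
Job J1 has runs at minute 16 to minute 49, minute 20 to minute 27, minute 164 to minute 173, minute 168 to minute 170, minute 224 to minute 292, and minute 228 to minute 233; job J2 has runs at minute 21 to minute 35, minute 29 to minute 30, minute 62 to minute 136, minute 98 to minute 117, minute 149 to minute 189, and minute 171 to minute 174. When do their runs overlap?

Merge the first list: minute 16 to minute 49, minute 164 to minute 173, minute 224 to minute 292.
Merge the second list: minute 21 to minute 35, minute 62 to minute 136, minute 149 to minute 189.
minute 16 to minute 49 ∩ B → minute 21 to minute 35.
minute 164 to minute 173 ∩ B → minute 164 to minute 173.
minute 224 to minute 292 meets no B interval.

minute 21 to minute 35, minute 164 to minute 173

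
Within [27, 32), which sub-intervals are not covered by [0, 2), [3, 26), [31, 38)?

[27, 31)

Covered (merged): [0, 2), [3, 26), [31, 38).
Uncovered inside [27, 32): [27, 31).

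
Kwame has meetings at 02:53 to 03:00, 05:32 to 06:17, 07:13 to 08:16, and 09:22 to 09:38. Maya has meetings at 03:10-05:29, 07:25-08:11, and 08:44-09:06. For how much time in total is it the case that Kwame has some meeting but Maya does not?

1 h 25 min

A \ B = 02:53–03:00, 05:32–06:17, 07:13–07:25, 08:11–08:16, 09:22–09:38.
Total: 7 min + 45 min + 12 min + 5 min + 16 min = 1 h 25 min.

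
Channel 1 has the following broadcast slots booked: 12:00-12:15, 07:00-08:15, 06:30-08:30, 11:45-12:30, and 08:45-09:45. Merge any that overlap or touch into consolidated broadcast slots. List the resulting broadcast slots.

Sort by start: 06:30–08:30, 07:00–08:15, 08:45–09:45, 11:45–12:30, 12:00–12:15.
07:00–08:15 overlaps/touches 06:30–08:30 → extend to 06:30–08:30.
08:45–09:45 is disjoint → start new block.
11:45–12:30 is disjoint → start new block.
12:00–12:15 overlaps/touches 11:45–12:30 → extend to 11:45–12:30.

06:30–08:30, 08:45–09:45, 11:45–12:30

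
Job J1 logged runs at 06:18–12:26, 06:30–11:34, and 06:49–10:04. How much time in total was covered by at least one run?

Merged: 06:18-12:26.
Length: 6 h 8 min.

6 h 8 min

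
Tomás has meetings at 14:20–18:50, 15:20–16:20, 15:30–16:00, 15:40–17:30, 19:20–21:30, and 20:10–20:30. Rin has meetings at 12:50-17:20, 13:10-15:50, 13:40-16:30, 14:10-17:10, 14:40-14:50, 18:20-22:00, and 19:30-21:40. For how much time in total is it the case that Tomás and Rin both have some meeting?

5 h 40 min

A, merged: 14:20-18:50, 19:20-21:30.
B, merged: 12:50-17:20, 18:20-22:00.
A ∩ B = 14:20-17:20, 18:20-18:50, 19:20-21:30.
Total: 3 h + 30 min + 2 h 10 min = 5 h 40 min.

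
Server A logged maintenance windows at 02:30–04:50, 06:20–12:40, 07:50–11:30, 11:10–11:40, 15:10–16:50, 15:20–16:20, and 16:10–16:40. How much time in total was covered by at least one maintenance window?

Merged: 02:30–04:50, 06:20–12:40, 15:10–16:50.
Lengths: 2 h 20 min + 6 h 20 min + 1 h 40 min = 10 h 20 min.

10 h 20 min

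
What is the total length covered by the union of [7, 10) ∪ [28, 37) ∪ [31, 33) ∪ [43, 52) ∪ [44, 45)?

Merged: [7, 10), [28, 37), [43, 52).
Lengths: 3 + 9 + 9 = 21.

21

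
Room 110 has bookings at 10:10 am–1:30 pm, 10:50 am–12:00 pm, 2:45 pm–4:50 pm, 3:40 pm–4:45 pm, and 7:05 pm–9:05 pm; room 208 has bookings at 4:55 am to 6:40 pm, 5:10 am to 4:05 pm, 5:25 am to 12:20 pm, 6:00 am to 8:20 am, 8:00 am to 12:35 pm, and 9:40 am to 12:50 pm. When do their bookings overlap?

A, merged: 10:10 am–1:30 pm, 2:45 pm–4:50 pm, 7:05 pm–9:05 pm.
B, merged: 4:55 am–6:40 pm.
10:10 am–1:30 pm ∩ B → 10:10 am–1:30 pm.
2:45 pm–4:50 pm ∩ B → 2:45 pm–4:50 pm.
7:05 pm–9:05 pm meets no B interval.

10:10 am–1:30 pm, 2:45 pm–4:50 pm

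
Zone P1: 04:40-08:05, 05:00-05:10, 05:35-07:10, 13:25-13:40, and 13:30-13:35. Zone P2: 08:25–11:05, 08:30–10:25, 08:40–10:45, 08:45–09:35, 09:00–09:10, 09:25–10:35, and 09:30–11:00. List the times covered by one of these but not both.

Merge the first list: 04:40-08:05, 13:25-13:40.
Merge the second list: 08:25-11:05.
A \ B = 04:40-08:05, 13:25-13:40.
B \ A = 08:25-11:05.
Union of the two gives the symmetric difference.

04:40-08:05, 08:25-11:05, 13:25-13:40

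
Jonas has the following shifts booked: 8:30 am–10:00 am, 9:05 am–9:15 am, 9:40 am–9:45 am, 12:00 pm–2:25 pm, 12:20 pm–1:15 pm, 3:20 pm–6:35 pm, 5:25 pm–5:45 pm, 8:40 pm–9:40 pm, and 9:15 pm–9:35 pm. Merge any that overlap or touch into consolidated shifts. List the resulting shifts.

8:30 am–10:00 am, 12:00 pm–2:25 pm, 3:20 pm–6:35 pm, 8:40 pm–9:40 pm

9:05 am–9:15 am overlaps/touches 8:30 am–10:00 am → extend to 8:30 am–10:00 am.
9:40 am–9:45 am overlaps/touches 8:30 am–10:00 am → extend to 8:30 am–10:00 am.
12:00 pm–2:25 pm is disjoint → start new block.
12:20 pm–1:15 pm overlaps/touches 12:00 pm–2:25 pm → extend to 12:00 pm–2:25 pm.
3:20 pm–6:35 pm is disjoint → start new block.
5:25 pm–5:45 pm overlaps/touches 3:20 pm–6:35 pm → extend to 3:20 pm–6:35 pm.
8:40 pm–9:40 pm is disjoint → start new block.
9:15 pm–9:35 pm overlaps/touches 8:40 pm–9:40 pm → extend to 8:40 pm–9:40 pm.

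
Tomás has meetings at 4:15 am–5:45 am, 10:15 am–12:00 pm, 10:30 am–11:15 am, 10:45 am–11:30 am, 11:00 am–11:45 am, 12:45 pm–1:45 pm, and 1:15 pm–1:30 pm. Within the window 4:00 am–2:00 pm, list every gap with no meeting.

Covered (merged): 4:15 am–5:45 am, 10:15 am–12:00 pm, 12:45 pm–1:45 pm.
Uncovered inside 4:00 am–2:00 pm: 4:00 am–4:15 am, 5:45 am–10:15 am, 12:00 pm–12:45 pm, 1:45 pm–2:00 pm.

4:00 am–4:15 am, 5:45 am–10:15 am, 12:00 pm–12:45 pm, 1:45 pm–2:00 pm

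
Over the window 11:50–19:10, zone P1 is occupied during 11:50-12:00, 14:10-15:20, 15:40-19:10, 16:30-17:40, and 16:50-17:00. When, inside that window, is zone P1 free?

After merging, the occupied span is 11:50-12:00, 14:10-15:20, 15:40-19:10.
Gaps within 11:50-19:10: 12:00-14:10, 15:20-15:40.

12:00-14:10, 15:20-15:40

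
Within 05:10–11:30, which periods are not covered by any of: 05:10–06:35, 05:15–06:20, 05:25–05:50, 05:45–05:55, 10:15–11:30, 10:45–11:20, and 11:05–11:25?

The merged coverage is 05:10–06:35, 10:15–11:30.
Gaps within 05:10–11:30: 06:35–10:15.

06:35–10:15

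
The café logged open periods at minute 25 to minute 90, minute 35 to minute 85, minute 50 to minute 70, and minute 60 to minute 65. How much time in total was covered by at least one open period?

65 minutes

Merged: minute 25 to minute 90.
Length: 65 minutes.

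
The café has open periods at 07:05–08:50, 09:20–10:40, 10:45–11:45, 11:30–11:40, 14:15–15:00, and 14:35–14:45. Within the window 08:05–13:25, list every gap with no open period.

08:50–09:20, 10:40–10:45, 11:45–13:25

The merged coverage is 07:05–08:50, 09:20–10:40, 10:45–11:45, 14:15–15:00.
Gaps within 08:05–13:25: 08:50–09:20, 10:40–10:45, 11:45–13:25.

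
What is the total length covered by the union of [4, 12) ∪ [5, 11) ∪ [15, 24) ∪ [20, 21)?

Merged: [4, 12), [15, 24).
Lengths: 8 + 9 = 17.

17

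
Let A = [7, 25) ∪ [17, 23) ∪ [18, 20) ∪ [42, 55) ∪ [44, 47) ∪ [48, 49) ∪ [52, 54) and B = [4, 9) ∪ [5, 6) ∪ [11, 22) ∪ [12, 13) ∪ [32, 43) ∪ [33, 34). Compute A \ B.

First set merges to [7, 25), [42, 55).
Second set merges to [4, 9), [11, 22), [32, 43).
[7, 25) minus B → [9, 11), [22, 25).
[42, 55) minus B → [43, 55).

[9, 11) ∪ [22, 25) ∪ [43, 55)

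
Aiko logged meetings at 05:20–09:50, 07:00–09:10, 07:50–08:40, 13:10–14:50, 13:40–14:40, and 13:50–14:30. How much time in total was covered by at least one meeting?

6 h 10 min

Merged: 05:20–09:50, 13:10–14:50.
Lengths: 4 h 30 min + 1 h 40 min = 6 h 10 min.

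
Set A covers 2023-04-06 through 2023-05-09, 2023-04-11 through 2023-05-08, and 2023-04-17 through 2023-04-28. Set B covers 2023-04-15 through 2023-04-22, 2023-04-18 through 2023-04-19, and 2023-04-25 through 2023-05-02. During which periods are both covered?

First set merges to 2023-04-06 through 2023-05-09.
Second set merges to 2023-04-15 through 2023-04-22, 2023-04-25 through 2023-05-02.
2023-04-06 through 2023-05-09 overlaps B on 2023-04-15 through 2023-04-22, 2023-04-25 through 2023-05-02.

2023-04-15 through 2023-04-22, 2023-04-25 through 2023-05-02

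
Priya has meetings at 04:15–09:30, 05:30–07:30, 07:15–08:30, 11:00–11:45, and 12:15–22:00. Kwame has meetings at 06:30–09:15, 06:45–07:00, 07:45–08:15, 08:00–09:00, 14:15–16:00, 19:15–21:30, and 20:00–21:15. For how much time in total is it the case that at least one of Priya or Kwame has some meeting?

15 h 45 min

Merge the first list: 04:15-09:30, 11:00-11:45, 12:15-22:00.
Merge the second list: 06:30-09:15, 14:15-16:00, 19:15-21:30.
A ∪ B = 04:15-09:30, 11:00-11:45, 12:15-22:00.
Total: 5 h 15 min + 45 min + 9 h 45 min = 15 h 45 min.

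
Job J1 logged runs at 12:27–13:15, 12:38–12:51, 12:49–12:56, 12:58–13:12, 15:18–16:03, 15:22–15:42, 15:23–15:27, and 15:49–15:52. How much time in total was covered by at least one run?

1 h 33 min

Merged: 12:27–13:15, 15:18–16:03.
Lengths: 48 min + 45 min = 1 h 33 min.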